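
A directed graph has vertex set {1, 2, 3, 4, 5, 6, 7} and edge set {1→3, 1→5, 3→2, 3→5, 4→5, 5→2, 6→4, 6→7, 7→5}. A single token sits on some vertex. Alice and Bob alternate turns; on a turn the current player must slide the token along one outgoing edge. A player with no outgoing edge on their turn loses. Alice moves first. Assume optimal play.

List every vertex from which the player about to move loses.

Use the standard recursion: the mover loses at a terminal position; elsewhere, the mover wins exactly when some move hands the opponent an L position.
Every edge goes from a vertex to one that appears earlier in the order 2, 5, 7, 4, 3, 6, 1, so processing vertices in that order labels each vertex after all of its successors.
2: no outgoing edge → L
5: reaches L-position 2 → W
7: only reaches 5(W), which is W → L
4: only reaches 5(W), which is W → L
3: reaches L-position 2 → W
6: reaches L-position 4 → W
1: only reaches 3(W), 5(W), all W → L
The losing starting vertices are exactly the entries labelled L in this table (4 of them).

1, 2, 4, 7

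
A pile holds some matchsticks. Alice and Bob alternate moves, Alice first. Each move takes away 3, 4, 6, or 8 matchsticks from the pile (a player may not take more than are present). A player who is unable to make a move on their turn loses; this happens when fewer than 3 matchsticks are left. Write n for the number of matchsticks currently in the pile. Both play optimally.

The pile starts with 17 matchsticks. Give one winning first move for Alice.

Remove 4, leaving 13.

Build the W/L table. Terminal = L. A non-terminal position is W if it has a move to some L; otherwise it is L.
n=0: no move → L
n=1: no move → L
n=2: no move → L
n=3: W (go to 0, an L position)
n=4: W (go to 1, an L position)
n=5: W (go to 2, an L position)
n=6: W (go to 2, an L position)
n=7: W (go to 1, an L position)
n=8: W (go to 2, an L position)
n=9: W (go to 1, an L position)
n=10: W (go to 2, an L position)
n=11: L (options 8(W), 7(W), 5(W), 3(W) are all W)
n=12: L (options 9(W), 8(W), 6(W), 4(W) are all W)
n=13: L (options 10(W), 9(W), 7(W), 5(W) are all W)
n=14: W (go to 11, an L position)
n=15: W (go to 12, an L position)
n=16: W (go to 13, an L position)
n=17: W (go to 13, an L position)
From 17, the L positions reachable in one move are: 13, 11. Any move reaching one of these is winning.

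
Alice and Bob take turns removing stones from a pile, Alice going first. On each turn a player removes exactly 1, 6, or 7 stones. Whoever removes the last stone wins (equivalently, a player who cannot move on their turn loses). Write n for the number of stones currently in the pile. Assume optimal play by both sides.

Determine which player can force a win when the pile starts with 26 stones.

Bob wins.

Positions with no move are L. A position that does have a move is losing for the player to move precisely when every available move leads to a winning position for the opponent. Fill in the labels:
n=0: no move → L
n=1: →0(L), so W
n=2: →1(W) only, which is W, so L
n=3: →2(L), so W
n=4: →3(W) only, which is W, so L
n=5: →4(L), so W
n=6: →0(L), so W
n=7: →0(L), so W
n=8: →2(L), so W
n=9: →2(L), so W
n=10: →4(L), so W
n=11: →4(L), so W
n=12: →11(W), 6(W), 5(W) — all W, so L
n=13: →12(L), so W
n=14: →13(W), 8(W), 7(W) — all W, so L
n=15: →14(L), so W
n=16: →15(W), 10(W), 9(W) — all W, so L
n=17: →16(L), so W
n=18: →12(L), so W
n=19: →12(L), so W
n=20: →14(L), so W
n=21: →14(L), so W
n=22: →16(L), so W
n=23: →16(L), so W
n=24: →23(W), 18(W), 17(W) — all W, so L
n=25: →24(L), so W
n=26: →25(W), 20(W), 19(W) — all W, so L
The starting position 26 is L: whatever Alice does, the opponent receives a W position.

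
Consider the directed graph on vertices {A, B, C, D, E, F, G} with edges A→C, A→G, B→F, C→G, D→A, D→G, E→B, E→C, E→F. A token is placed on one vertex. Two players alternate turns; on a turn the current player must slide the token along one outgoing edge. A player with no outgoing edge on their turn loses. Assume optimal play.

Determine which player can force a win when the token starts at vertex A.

The first player wins.

Use the standard recursion: the mover loses at a terminal position; elsewhere, the mover wins exactly when some move hands the opponent an L position.
Every edge goes from a vertex to one that appears earlier in the order F, G, B, C, E, A, D, so processing vertices in that order labels each vertex after all of its successors.
F: no outgoing edge → L
G: no outgoing edge → L
B: W (go to F, an L position)
C: W (go to G, an L position)
E: W (go to F, an L position)
A: W (go to G, an L position)
D: W (go to G, an L position)
The starting position A is W: the player to move should move to G, handing over an L position.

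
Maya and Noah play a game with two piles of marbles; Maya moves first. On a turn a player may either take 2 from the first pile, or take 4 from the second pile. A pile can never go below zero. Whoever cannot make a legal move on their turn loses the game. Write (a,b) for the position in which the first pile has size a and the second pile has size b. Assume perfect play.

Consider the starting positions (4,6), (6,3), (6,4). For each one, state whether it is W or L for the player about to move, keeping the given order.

(4,6): W, (6,3): W, (6,4): L

Compute win/loss labels from the base case upward. A position with no move is L. Any other position is W if it can reach an L in one move, else L.
No move ever increases a pile, so every position that can arise here has a ≤ 6 and b ≤ 6; it is enough to label the cells with 0 ≤ a ≤ 6 and 0 ≤ b ≤ 6.
Every move lowers a or b (never raises either), so fill the grid row by row in increasing a, and left to right within a row: each cell's successors are then already labelled.
      b=0  b=1  b=2  b=3  b=4  b=5  b=6
a=0:    L    L    L    L    W    W    W
a=1:    L    L    L    L    W    W    W
a=2:    W    W    W    W    L    L    L
a=3:    W    W    W    W    L    L    L
a=4:    L    L    L    L    W    W    W
a=5:    L    L    L    L    W    W    W
a=6:    W    W    W    W    L    L    L
Cells with no legal move (terminal, hence L): (0,0), (0,1), (0,2), (0,3), (1,0), (1,1), (1,2), (1,3).
The remaining L cells, each justified by listing all of its moves:
(2,4): L (options (0,4)(W), (2,0)(W) are all W)
(2,5): L (options (0,5)(W), (2,1)(W) are all W)
(2,6): L (options (0,6)(W), (2,2)(W) are all W)
(3,4): L (options (1,4)(W), (3,0)(W) are all W)
(3,5): L (options (1,5)(W), (3,1)(W) are all W)
(3,6): L (options (1,6)(W), (3,2)(W) are all W)
(4,0): L (sole option (2,0)(W) is W)
(4,1): L (sole option (2,1)(W) is W)
(4,2): L (sole option (2,2)(W) is W)
(4,3): L (sole option (2,3)(W) is W)
(5,0): L (sole option (3,0)(W) is W)
(5,1): L (sole option (3,1)(W) is W)
(5,2): L (sole option (3,2)(W) is W)
(5,3): L (sole option (3,3)(W) is W)
(6,4): L (options (4,4)(W), (6,0)(W) are all W)
(6,5): L (options (4,5)(W), (6,1)(W) are all W)
(6,6): L (options (4,6)(W), (6,2)(W) are all W)
Every other cell has at least one move into one of the L cells above, so it is W.
(4,6): the move to (2,6) reaches an L cell, so W
(6,3): the move to (4,3) reaches an L cell, so W
(6,4): one of the L cells justified above, so L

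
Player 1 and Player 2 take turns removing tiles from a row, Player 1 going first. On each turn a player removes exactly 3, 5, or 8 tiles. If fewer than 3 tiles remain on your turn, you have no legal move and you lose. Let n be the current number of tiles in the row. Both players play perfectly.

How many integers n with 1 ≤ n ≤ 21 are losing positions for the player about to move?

Classify positions by backward induction: terminal positions (no move available) are L. From any other position, the mover wins iff some move reaches an L.
n=0: no move → L
n=1: no move → L
n=2: no move → L
n=3: can move to 0, which is L ⇒ W
n=4: can move to 1, which is L ⇒ W
n=5: can move to 2, which is L ⇒ W
n=6: can move to 1, which is L ⇒ W
n=7: can move to 2, which is L ⇒ W
n=8: can move to 0, which is L ⇒ W
n=9: can move to 1, which is L ⇒ W
n=10: can move to 2, which is L ⇒ W
n=11: moves to 8(W), 6(W), 3(W); every one is W ⇒ L
n=12: moves to 9(W), 7(W), 4(W); every one is W ⇒ L
n=13: moves to 10(W), 8(W), 5(W); every one is W ⇒ L
n=14: can move to 11, which is L ⇒ W
n=15: can move to 12, which is L ⇒ W
n=16: can move to 13, which is L ⇒ W
n=17: can move to 12, which is L ⇒ W
n=18: can move to 13, which is L ⇒ W
n=19: can move to 11, which is L ⇒ W
n=20: can move to 12, which is L ⇒ W
n=21: can move to 13, which is L ⇒ W
L entries with 1 ≤ n ≤ 21 (n=0 is outside the asked range and is not counted): n = 1, 2, 11, 12, 13; that makes 5.

5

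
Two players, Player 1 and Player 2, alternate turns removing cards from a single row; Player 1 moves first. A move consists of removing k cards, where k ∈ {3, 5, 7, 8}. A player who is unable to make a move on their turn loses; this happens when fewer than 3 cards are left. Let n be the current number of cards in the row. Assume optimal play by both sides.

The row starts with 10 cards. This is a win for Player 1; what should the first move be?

Remove 8, leaving 2.

Work bottom-up. With no move the player to move loses. Otherwise the position is W if at least one move leads to an L position for the opponent, and L if every move leads to a W.
n=0: no move → L
n=1: no move → L
n=2: no move → L
n=3: can move to 0, which is L ⇒ W
n=4: can move to 1, which is L ⇒ W
n=5: can move to 2, which is L ⇒ W
n=6: can move to 1, which is L ⇒ W
n=7: can move to 2, which is L ⇒ W
n=8: can move to 1, which is L ⇒ W
n=9: can move to 2, which is L ⇒ W
n=10: can move to 2, which is L ⇒ W
From 10, the L positions reachable in one move are: 2.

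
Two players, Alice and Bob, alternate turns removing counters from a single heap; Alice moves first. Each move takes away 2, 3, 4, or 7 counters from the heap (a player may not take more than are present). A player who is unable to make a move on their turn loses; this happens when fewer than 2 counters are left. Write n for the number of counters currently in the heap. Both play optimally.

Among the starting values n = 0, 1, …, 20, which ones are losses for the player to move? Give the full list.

0, 1, 6, 11, 12, 17

Classify positions by backward induction: terminal positions (no move available) are L. From any other position, the mover wins iff some move reaches an L.
n=0: no move → L
n=1: no move → L
n=2: W (go to 0, an L position)
n=3: W (go to 1, an L position)
n=4: W (go to 1, an L position)
n=5: W (go to 1, an L position)
n=6: L (options 4(W), 3(W), 2(W) are all W)
n=7: W (go to 0, an L position)
n=8: W (go to 6, an L position)
n=9: W (go to 6, an L position)
n=10: W (go to 6, an L position)
n=11: L (options 9(W), 8(W), 7(W), 4(W) are all W)
n=12: L (options 10(W), 9(W), 8(W), 5(W) are all W)
n=13: W (go to 11, an L position)
n=14: W (go to 12, an L position)
n=15: W (go to 12, an L position)
n=16: W (go to 12, an L position)
n=17: L (options 15(W), 14(W), 13(W), 10(W) are all W)
n=18: W (go to 11, an L position)
n=19: W (go to 17, an L position)
n=20: W (go to 17, an L position)
The losing starting values of n are exactly the entries labelled L in this table (6 of them).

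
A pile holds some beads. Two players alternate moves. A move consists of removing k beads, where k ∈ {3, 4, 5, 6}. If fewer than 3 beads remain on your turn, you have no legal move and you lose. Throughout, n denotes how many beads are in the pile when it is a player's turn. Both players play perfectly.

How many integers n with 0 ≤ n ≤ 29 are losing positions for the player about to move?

Positions with no move are L. A position that does have a move is losing for the player to move precisely when every available move leads to a winning position for the opponent. Fill in the labels:
n=0: no move → L
n=1: no move → L
n=2: no move → L
n=3: →0(L), so W
n=4: →1(L), so W
n=5: →2(L), so W
n=6: →2(L), so W
n=7: →2(L), so W
n=8: →2(L), so W
n=9: →6(W), 5(W), 4(W), 3(W) — all W, so L
n=10: →7(W), 6(W), 5(W), 4(W) — all W, so L
n=11: →8(W), 7(W), 6(W), 5(W) — all W, so L
n=12: →9(L), so W
n=13: →10(L), so W
n=14: →11(L), so W
n=15: →11(L), so W
n=16: →11(L), so W
n=17: →11(L), so W
n=18: →15(W), 14(W), 13(W), 12(W) — all W, so L
n=19: →16(W), 15(W), 14(W), 13(W) — all W, so L
n=20: →17(W), 16(W), 15(W), 14(W) — all W, so L
n=21: →18(L), so W
n=22: →19(L), so W
n=23: →20(L), so W
n=24: →20(L), so W
n=25: →20(L), so W
n=26: →20(L), so W
n=27: →24(W), 23(W), 22(W), 21(W) — all W, so L
n=28: →25(W), 24(W), 23(W), 22(W) — all W, so L
n=29: →26(W), 25(W), 24(W), 23(W) — all W, so L
L entries with 0 ≤ n ≤ 29: n = 0, 1, 2, 9, 10, 11, 18, 19, 20, 27, 28, 29; that makes 12.

12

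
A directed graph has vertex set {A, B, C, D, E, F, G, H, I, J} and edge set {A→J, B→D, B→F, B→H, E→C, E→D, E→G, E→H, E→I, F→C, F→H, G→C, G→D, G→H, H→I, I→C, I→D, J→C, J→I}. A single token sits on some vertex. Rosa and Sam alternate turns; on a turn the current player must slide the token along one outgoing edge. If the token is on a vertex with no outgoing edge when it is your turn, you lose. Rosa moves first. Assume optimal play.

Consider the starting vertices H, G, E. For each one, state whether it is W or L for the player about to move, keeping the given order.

H: L, G: W, E: W

Positions with no move are L. A position that does have a move is losing for the player to move precisely when every available move leads to a winning position for the opponent. Fill in the labels:
Every edge goes from a vertex to one that appears earlier in the order C, D, I, J, H, G, F, A, E, B, so processing vertices in that order labels each vertex after all of its successors.
C: no outgoing edge → L
D: no outgoing edge → L
I: reaches L-position D → W
J: reaches L-position C → W
H: only reaches I(W), which is W → L
G: reaches L-position H → W
F: reaches L-position H → W
A: only reaches J(W), which is W → L
E: reaches L-position H → W
B: reaches L-position H → W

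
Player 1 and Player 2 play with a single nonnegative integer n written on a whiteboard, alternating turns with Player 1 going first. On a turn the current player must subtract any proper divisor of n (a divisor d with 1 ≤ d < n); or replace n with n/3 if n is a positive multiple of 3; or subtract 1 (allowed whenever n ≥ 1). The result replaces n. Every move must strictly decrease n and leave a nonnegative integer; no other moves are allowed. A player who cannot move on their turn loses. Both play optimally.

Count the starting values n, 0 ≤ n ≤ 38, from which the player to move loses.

15

Build the W/L table. Terminal = L. A non-terminal position is W if it has a move to some L; otherwise it is L.
n=0: no move → L
n=1: W (go to 0, an L position)
n=2: L (sole option 1(W) is W)
n=3: W (go to 2, an L position)
n=4: W (go to 2, an L position)
n=5: L (sole option 4(W) is W)
n=6: W (go to 2, an L position)
n=7: L (sole option 6(W) is W)
n=8: W (go to 7, an L position)
n=9: L (options 3(W), 6(W), 8(W) are all W)
n=10: W (go to 5, an L position)
n=11: L (sole option 10(W) is W)
n=12: W (go to 9, an L position)
n=13: L (sole option 12(W) is W)
n=14: W (go to 7, an L position)
n=15: W (go to 5, an L position)
n=16: L (options 8(W), 12(W), 14(W), 15(W) are all W)
n=17: W (go to 16, an L position)
n=18: W (go to 9, an L position)
n=19: L (sole option 18(W) is W)
n=20: W (go to 16, an L position)
n=21: W (go to 7, an L position)
n=22: W (go to 11, an L position)
n=23: L (sole option 22(W) is W)
n=24: W (go to 16, an L position)
n=25: L (options 20(W), 24(W) are all W)
n=26: W (go to 13, an L position)
n=27: W (go to 9, an L position)
n=28: L (options 14(W), 21(W), 24(W), 26(W), 27(W) are all W)
n=29: W (go to 28, an L position)
n=30: W (go to 25, an L position)
n=31: L (sole option 30(W) is W)
n=32: W (go to 16, an L position)
n=33: W (go to 11, an L position)
n=34: L (options 17(W), 32(W), 33(W) are all W)
n=35: W (go to 28, an L position)
n=36: W (go to 34, an L position)
n=37: L (sole option 36(W) is W)
n=38: W (go to 19, an L position)
L entries with 0 ≤ n ≤ 38: n = 0, 2, 5, 7, 9, 11, 13, 16, 19, 23, 25, 28, 31, 34, 37; that makes 15.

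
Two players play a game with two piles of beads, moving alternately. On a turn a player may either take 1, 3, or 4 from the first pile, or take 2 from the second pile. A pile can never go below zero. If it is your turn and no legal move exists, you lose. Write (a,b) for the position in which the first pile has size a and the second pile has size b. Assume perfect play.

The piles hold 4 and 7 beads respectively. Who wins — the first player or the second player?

The first player wins.

Use the standard recursion: the mover loses at a terminal position; elsewhere, the mover wins exactly when some move hands the opponent an L position.
No move ever increases a pile, so every position that can arise here has a ≤ 4 and b ≤ 7; it is enough to label the cells with 0 ≤ a ≤ 4 and 0 ≤ b ≤ 7.
Every move lowers a or b (never raises either), so fill the grid row by row in increasing a, and left to right within a row: each cell's successors are then already labelled.
      b=0  b=1  b=2  b=3  b=4  b=5  b=6  b=7
a=0:    L    L    W    W    L    L    W    W
a=1:    W    W    L    L    W    W    L    L
a=2:    L    L    W    W    L    L    W    W
a=3:    W    W    L    L    W    W    L    L
a=4:    W    W    W    W    W    W    W    W
Cells with no legal move (terminal, hence L): (0,0), (0,1).
The remaining L cells, each justified by listing all of its moves:
(0,4): the only move is to (0,2)(W), a W ⇒ L
(0,5): the only move is to (0,3)(W), a W ⇒ L
(1,2): moves to (0,2)(W), (1,0)(W); every one is W ⇒ L
(1,3): moves to (0,3)(W), (1,1)(W); every one is W ⇒ L
(1,6): moves to (0,6)(W), (1,4)(W); every one is W ⇒ L
(1,7): moves to (0,7)(W), (1,5)(W); every one is W ⇒ L
(2,0): the only move is to (1,0)(W), a W ⇒ L
(2,1): the only move is to (1,1)(W), a W ⇒ L
(2,4): moves to (1,4)(W), (2,2)(W); every one is W ⇒ L
(2,5): moves to (1,5)(W), (2,3)(W); every one is W ⇒ L
(3,2): moves to (2,2)(W), (0,2)(W), (3,0)(W); every one is W ⇒ L
(3,3): moves to (2,3)(W), (0,3)(W), (3,1)(W); every one is W ⇒ L
(3,6): moves to (2,6)(W), (0,6)(W), (3,4)(W); every one is W ⇒ L
(3,7): moves to (2,7)(W), (0,7)(W), (3,5)(W); every one is W ⇒ L
Every other cell has at least one move into one of the L cells above, so it is W.
The starting position (4,7) is W: the player to move should move to (3,7), handing over an L position.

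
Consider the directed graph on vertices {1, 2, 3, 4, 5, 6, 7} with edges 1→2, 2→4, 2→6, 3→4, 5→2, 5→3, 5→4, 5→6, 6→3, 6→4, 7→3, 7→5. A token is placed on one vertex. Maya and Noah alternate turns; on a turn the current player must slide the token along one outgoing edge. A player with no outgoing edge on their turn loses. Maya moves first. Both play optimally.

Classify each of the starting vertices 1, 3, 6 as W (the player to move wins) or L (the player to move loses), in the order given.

1: L, 3: W, 6: W

Use the standard recursion: the mover loses at a terminal position; elsewhere, the mover wins exactly when some move hands the opponent an L position.
Every edge goes from a vertex to one that appears earlier in the order 4, 3, 6, 2, 5, 7, 1, so processing vertices in that order labels each vertex after all of its successors.
4: no outgoing edge → L
3: reaches L-position 4 → W
6: reaches L-position 4 → W
2: reaches L-position 4 → W
5: reaches L-position 4 → W
7: only reaches 5(W), 3(W), all W → L
1: only reaches 2(W), which is W → L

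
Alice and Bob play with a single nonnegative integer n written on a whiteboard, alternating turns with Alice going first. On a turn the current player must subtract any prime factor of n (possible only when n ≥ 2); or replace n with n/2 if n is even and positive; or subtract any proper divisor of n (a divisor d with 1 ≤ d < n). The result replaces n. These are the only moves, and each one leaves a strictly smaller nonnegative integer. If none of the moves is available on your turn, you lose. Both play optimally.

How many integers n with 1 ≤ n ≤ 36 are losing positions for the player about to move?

Label each position W (a win for the player to move) or L (a loss). A position with no legal move is L; any other position is W exactly when some move reaches an L, and L when every move reaches a W.
n=0: no move → L
n=1: no move → L
n=2: can move to 0, which is L ⇒ W
n=3: can move to 0, which is L ⇒ W
n=4: moves to 2(W), 3(W); every one is W ⇒ L
n=5: can move to 0, which is L ⇒ W
n=6: can move to 4, which is L ⇒ W
n=7: can move to 0, which is L ⇒ W
n=8: can move to 4, which is L ⇒ W
n=9: moves to 6(W), 8(W); every one is W ⇒ L
n=10: can move to 9, which is L ⇒ W
n=11: can move to 0, which is L ⇒ W
n=12: can move to 9, which is L ⇒ W
n=13: can move to 0, which is L ⇒ W
n=14: moves to 7(W), 12(W), 13(W); every one is W ⇒ L
n=15: can move to 14, which is L ⇒ W
n=16: can move to 14, which is L ⇒ W
n=17: can move to 0, which is L ⇒ W
n=18: can move to 9, which is L ⇒ W
n=19: can move to 0, which is L ⇒ W
n=20: moves to 10(W), 15(W), 16(W), 18(W), 19(W); every one is W ⇒ L
n=21: can move to 14, which is L ⇒ W
n=22: can move to 20, which is L ⇒ W
n=23: can move to 0, which is L ⇒ W
n=24: can move to 20, which is L ⇒ W
n=25: can move to 20, which is L ⇒ W
n=26: moves to 13(W), 24(W), 25(W); every one is W ⇒ L
n=27: can move to 26, which is L ⇒ W
n=28: can move to 14, which is L ⇒ W
n=29: can move to 0, which is L ⇒ W
n=30: can move to 20, which is L ⇒ W
n=31: can move to 0, which is L ⇒ W
n=32: moves to 16(W), 24(W), 28(W), 30(W), 31(W); every one is W ⇒ L
n=33: can move to 32, which is L ⇒ W
n=34: can move to 32, which is L ⇒ W
n=35: moves to 28(W), 30(W), 34(W); every one is W ⇒ L
n=36: can move to 32, which is L ⇒ W
L entries with 1 ≤ n ≤ 36 (n=0 is outside the asked range and is not counted): n = 1, 4, 9, 14, 20, 26, 32, 35; that makes 8.

8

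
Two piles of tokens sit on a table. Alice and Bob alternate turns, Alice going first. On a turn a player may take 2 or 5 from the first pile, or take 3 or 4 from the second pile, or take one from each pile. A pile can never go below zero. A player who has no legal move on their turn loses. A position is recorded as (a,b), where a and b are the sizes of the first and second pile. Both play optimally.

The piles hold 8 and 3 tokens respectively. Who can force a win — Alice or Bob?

Alice wins.

Work bottom-up. With no move the player to move loses. Otherwise the position is W if at least one move leads to an L position for the opponent, and L if every move leads to a W.
No move ever increases a pile, so every position that can arise here has a ≤ 8 and b ≤ 3; it is enough to label the cells with 0 ≤ a ≤ 8 and 0 ≤ b ≤ 3.
Every move lowers a or b (never raises either), so fill the grid row by row in increasing a, and left to right within a row: each cell's successors are then already labelled.
      b=0  b=1  b=2  b=3
a=0:    L    L    L    W
a=1:    L    W    W    W
a=2:    W    W    W    L
a=3:    W    L    L    L
a=4:    L    L    W    W
a=5:    W    W    W    W
a=6:    W    W    L    L
a=7:    L    L    L    W
a=8:    L    W    W    W
Cells with no legal move (terminal, hence L): (0,0), (0,1), (0,2), (1,0).
The remaining L cells, each justified by listing all of its moves:
(2,3): moves to (0,3)(W), (2,0)(W), (1,2)(W); every one is W ⇒ L
(3,1): moves to (1,1)(W), (2,0)(W); every one is W ⇒ L
(3,2): moves to (1,2)(W), (2,1)(W); every one is W ⇒ L
(3,3): moves to (1,3)(W), (3,0)(W), (2,2)(W); every one is W ⇒ L
(4,0): the only move is to (2,0)(W), a W ⇒ L
(4,1): moves to (2,1)(W), (3,0)(W); every one is W ⇒ L
(6,2): moves to (4,2)(W), (1,2)(W), (5,1)(W); every one is W ⇒ L
(6,3): moves to (4,3)(W), (1,3)(W), (6,0)(W), (5,2)(W); every one is W ⇒ L
(7,0): moves to (5,0)(W), (2,0)(W); every one is W ⇒ L
(7,1): moves to (5,1)(W), (2,1)(W), (6,0)(W); every one is W ⇒ L
(7,2): moves to (5,2)(W), (2,2)(W), (6,1)(W); every one is W ⇒ L
(8,0): moves to (6,0)(W), (3,0)(W); every one is W ⇒ L
Every other cell has at least one move into one of the L cells above, so it is W.
From (8,3) Alice can move to (6,3), reaching an L position.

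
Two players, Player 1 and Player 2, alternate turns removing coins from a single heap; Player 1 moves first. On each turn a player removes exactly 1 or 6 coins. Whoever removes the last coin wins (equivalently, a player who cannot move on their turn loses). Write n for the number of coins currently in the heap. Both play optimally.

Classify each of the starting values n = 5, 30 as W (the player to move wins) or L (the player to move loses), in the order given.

5: W, 30: L

Build the W/L table. Terminal = L. A non-terminal position is W if it has a move to some L; otherwise it is L.
n=0: no move → L
n=1: can move to 0, which is L ⇒ W
n=2: the only move is to 1(W), a W ⇒ L
n=3: can move to 2, which is L ⇒ W
n=4: the only move is to 3(W), a W ⇒ L
n=5: can move to 4, which is L ⇒ W
n=6: can move to 0, which is L ⇒ W
n=7: moves to 6(W), 1(W); every one is W ⇒ L
n=8: can move to 7, which is L ⇒ W
n=9: moves to 8(W), 3(W); every one is W ⇒ L
n=10: can move to 9, which is L ⇒ W
n=11: moves to 10(W), 5(W); every one is W ⇒ L
n=12: can move to 11, which is L ⇒ W
n=13: can move to 7, which is L ⇒ W
n=14: moves to 13(W), 8(W); every one is W ⇒ L
n=15: can move to 14, which is L ⇒ W
n=16: moves to 15(W), 10(W); every one is W ⇒ L
n=17: can move to 16, which is L ⇒ W
n=18: moves to 17(W), 12(W); every one is W ⇒ L
n=19: can move to 18, which is L ⇒ W
n=20: can move to 14, which is L ⇒ W
n=21: moves to 20(W), 15(W); every one is W ⇒ L
n=22: can move to 21, which is L ⇒ W
n=23: moves to 22(W), 17(W); every one is W ⇒ L
n=24: can move to 23, which is L ⇒ W
n=25: moves to 24(W), 19(W); every one is W ⇒ L
n=26: can move to 25, which is L ⇒ W
n=27: can move to 21, which is L ⇒ W
n=28: moves to 27(W), 22(W); every one is W ⇒ L
n=29: can move to 28, which is L ⇒ W
n=30: moves to 29(W), 24(W); every one is W ⇒ L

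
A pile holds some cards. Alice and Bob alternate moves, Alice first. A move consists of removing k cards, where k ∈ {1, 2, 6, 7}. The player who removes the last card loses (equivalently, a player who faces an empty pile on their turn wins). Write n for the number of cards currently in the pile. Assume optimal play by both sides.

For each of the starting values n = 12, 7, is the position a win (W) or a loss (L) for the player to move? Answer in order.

12: L, 7: W

Classify positions by backward induction: terminal positions (no move available) are W. From any other position, the mover wins iff some move reaches an L.
n=0: no move; the opponent has just taken the last card and therefore loses → W
n=1: the only move is to 0(W), a W ⇒ L
n=2: can move to 1, which is L ⇒ W
n=3: can move to 1, which is L ⇒ W
n=4: moves to 3(W), 2(W); every one is W ⇒ L
n=5: can move to 4, which is L ⇒ W
n=6: can move to 4, which is L ⇒ W
n=7: can move to 1, which is L ⇒ W
n=8: can move to 1, which is L ⇒ W
n=9: moves to 8(W), 7(W), 3(W), 2(W); every one is W ⇒ L
n=10: can move to 9, which is L ⇒ W
n=11: can move to 9, which is L ⇒ W
n=12: moves to 11(W), 10(W), 6(W), 5(W); every one is W ⇒ L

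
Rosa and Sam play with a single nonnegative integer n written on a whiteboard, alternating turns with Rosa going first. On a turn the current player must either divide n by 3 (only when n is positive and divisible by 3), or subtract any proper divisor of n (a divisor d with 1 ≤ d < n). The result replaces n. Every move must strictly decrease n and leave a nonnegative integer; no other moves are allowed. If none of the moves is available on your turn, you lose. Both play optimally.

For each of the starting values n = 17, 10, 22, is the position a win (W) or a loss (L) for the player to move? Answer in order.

17: L, 10: W, 22: W

Label each position W (a win for the player to move) or L (a loss). A position with no legal move is L; any other position is W exactly when some move reaches an L, and L when every move reaches a W.
n=0: no move → L
n=1: no move → L
n=2: can move to 1, which is L ⇒ W
n=3: can move to 1, which is L ⇒ W
n=4: moves to 2(W), 3(W); every one is W ⇒ L
n=5: can move to 4, which is L ⇒ W
n=6: can move to 4, which is L ⇒ W
n=7: the only move is to 6(W), a W ⇒ L
n=8: can move to 4, which is L ⇒ W
n=9: moves to 3(W), 6(W), 8(W); every one is W ⇒ L
n=10: can move to 9, which is L ⇒ W
n=11: the only move is to 10(W), a W ⇒ L
n=12: can move to 4, which is L ⇒ W
n=13: the only move is to 12(W), a W ⇒ L
n=14: can move to 7, which is L ⇒ W
n=15: moves to 5(W), 10(W), 12(W), 14(W); every one is W ⇒ L
n=16: can move to 15, which is L ⇒ W
n=17: the only move is to 16(W), a W ⇒ L
n=18: can move to 9, which is L ⇒ W
n=19: the only move is to 18(W), a W ⇒ L
n=20: can move to 15, which is L ⇒ W
n=21: can move to 7, which is L ⇒ W
n=22: can move to 11, which is L ⇒ W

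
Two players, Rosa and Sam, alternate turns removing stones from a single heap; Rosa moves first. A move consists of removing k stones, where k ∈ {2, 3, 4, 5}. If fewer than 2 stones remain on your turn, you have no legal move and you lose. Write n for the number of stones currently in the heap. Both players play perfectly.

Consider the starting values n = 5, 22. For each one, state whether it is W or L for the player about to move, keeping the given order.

5: W, 22: L

Classify positions by backward induction: terminal positions (no move available) are L. From any other position, the mover wins iff some move reaches an L.
n=0: no move → L
n=1: no move → L
n=2: reaches L-position 0 → W
n=3: reaches L-position 1 → W
n=4: reaches L-position 1 → W
n=5: reaches L-position 1 → W
n=6: reaches L-position 1 → W
n=7: only reaches 5(W), 4(W), 3(W), 2(W), all W → L
n=8: only reaches 6(W), 5(W), 4(W), 3(W), all W → L
n=9: reaches L-position 7 → W
n=10: reaches L-position 8 → W
n=11: reaches L-position 8 → W
n=12: reaches L-position 8 → W
n=13: reaches L-position 8 → W
n=14: only reaches 12(W), 11(W), 10(W), 9(W), all W → L
n=15: only reaches 13(W), 12(W), 11(W), 10(W), all W → L
n=16: reaches L-position 14 → W
n=17: reaches L-position 15 → W
n=18: reaches L-position 15 → W
n=19: reaches L-position 15 → W
n=20: reaches L-position 15 → W
n=21: only reaches 19(W), 18(W), 17(W), 16(W), all W → L
n=22: only reaches 20(W), 19(W), 18(W), 17(W), all W → L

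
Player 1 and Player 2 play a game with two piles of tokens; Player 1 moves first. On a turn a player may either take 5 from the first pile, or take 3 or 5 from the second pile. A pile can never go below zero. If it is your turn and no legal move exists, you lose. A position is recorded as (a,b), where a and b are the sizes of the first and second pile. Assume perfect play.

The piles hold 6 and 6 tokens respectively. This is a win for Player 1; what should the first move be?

Work bottom-up. With no move the player to move loses. Otherwise the position is W if at least one move leads to an L position for the opponent, and L if every move leads to a W.
No move ever increases a pile, so every position that can arise here has a ≤ 6 and b ≤ 6; it is enough to label the cells with 0 ≤ a ≤ 6 and 0 ≤ b ≤ 6.
Every move lowers a or b (never raises either), so fill the grid row by row in increasing a, and left to right within a row: each cell's successors are then already labelled.
      b=0  b=1  b=2  b=3  b=4  b=5  b=6
a=0:    L    L    L    W    W    W    W
a=1:    L    L    L    W    W    W    W
a=2:    L    L    L    W    W    W    W
a=3:    L    L    L    W    W    W    W
a=4:    L    L    L    W    W    W    W
a=5:    W    W    W    L    L    L    W
a=6:    W    W    W    L    L    L    W
Cells with no legal move (terminal, hence L): (0,0), (0,1), (0,2), (1,0), (1,1), (1,2), (2,0), (2,1), (2,2), (3,0), (3,1), (3,2), (4,0), (4,1), (4,2).
The remaining L cells, each justified by listing all of its moves:
(5,3): only reaches (0,3)(W), (5,0)(W), all W → L
(5,4): only reaches (0,4)(W), (5,1)(W), all W → L
(5,5): only reaches (0,5)(W), (5,2)(W), (5,0)(W), all W → L
(6,3): only reaches (1,3)(W), (6,0)(W), all W → L
(6,4): only reaches (1,4)(W), (6,1)(W), all W → L
(6,5): only reaches (1,5)(W), (6,2)(W), (6,0)(W), all W → L
Every other cell has at least one move into one of the L cells above, so it is W.
From (6,6), the L positions reachable in one move are: (6,3).

Move to (6,3).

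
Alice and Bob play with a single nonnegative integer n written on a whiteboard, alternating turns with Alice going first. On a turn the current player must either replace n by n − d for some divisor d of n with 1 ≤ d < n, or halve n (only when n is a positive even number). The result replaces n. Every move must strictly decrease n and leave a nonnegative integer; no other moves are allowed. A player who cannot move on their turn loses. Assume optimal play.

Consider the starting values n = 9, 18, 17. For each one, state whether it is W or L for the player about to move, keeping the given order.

9: L, 18: W, 17: L

Build the W/L table. Terminal = L. A non-terminal position is W if it has a move to some L; otherwise it is L.
n=0: no move → L
n=1: no move → L
n=2: can move to 1, which is L ⇒ W
n=3: the only move is to 2(W), a W ⇒ L
n=4: can move to 3, which is L ⇒ W
n=5: the only move is to 4(W), a W ⇒ L
n=6: can move to 3, which is L ⇒ W
n=7: the only move is to 6(W), a W ⇒ L
n=8: can move to 7, which is L ⇒ W
n=9: moves to 6(W), 8(W); every one is W ⇒ L
n=10: can move to 5, which is L ⇒ W
n=11: the only move is to 10(W), a W ⇒ L
n=12: can move to 9, which is L ⇒ W
n=13: the only move is to 12(W), a W ⇒ L
n=14: can move to 7, which is L ⇒ W
n=15: moves to 10(W), 12(W), 14(W); every one is W ⇒ L
n=16: can move to 15, which is L ⇒ W
n=17: the only move is to 16(W), a W ⇒ L
n=18: can move to 9, which is L ⇒ W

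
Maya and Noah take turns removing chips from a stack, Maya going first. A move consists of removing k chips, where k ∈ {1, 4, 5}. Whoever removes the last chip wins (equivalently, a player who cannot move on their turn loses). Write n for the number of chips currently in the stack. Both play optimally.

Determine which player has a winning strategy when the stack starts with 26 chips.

Work bottom-up. With no move the player to move loses. Otherwise the position is W if at least one move leads to an L position for the opponent, and L if every move leads to a W.
n=0: no move → L
n=1: W (go to 0, an L position)
n=2: L (sole option 1(W) is W)
n=3: W (go to 2, an L position)
n=4: W (go to 0, an L position)
n=5: W (go to 0, an L position)
n=6: W (go to 2, an L position)
n=7: W (go to 2, an L position)
n=8: L (options 7(W), 4(W), 3(W) are all W)
n=9: W (go to 8, an L position)
n=10: L (options 9(W), 6(W), 5(W) are all W)
n=11: W (go to 10, an L position)
n=12: W (go to 8, an L position)
n=13: W (go to 8, an L position)
n=14: W (go to 10, an L position)
n=15: W (go to 10, an L position)
n=16: L (options 15(W), 12(W), 11(W) are all W)
n=17: W (go to 16, an L position)
n=18: L (options 17(W), 14(W), 13(W) are all W)
n=19: W (go to 18, an L position)
n=20: W (go to 16, an L position)
n=21: W (go to 16, an L position)
n=22: W (go to 18, an L position)
n=23: W (go to 18, an L position)
n=24: L (options 23(W), 20(W), 19(W) are all W)
n=25: W (go to 24, an L position)
n=26: L (options 25(W), 22(W), 21(W) are all W)
Every move from 26 reaches a W position, so the mover loses.

Noah wins.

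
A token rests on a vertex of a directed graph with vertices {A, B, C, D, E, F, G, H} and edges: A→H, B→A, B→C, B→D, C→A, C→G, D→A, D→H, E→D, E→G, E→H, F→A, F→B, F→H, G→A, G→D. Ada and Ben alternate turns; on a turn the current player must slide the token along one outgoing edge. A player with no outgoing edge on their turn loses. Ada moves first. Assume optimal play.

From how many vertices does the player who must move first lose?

3

Classify positions by backward induction: terminal positions (no move available) are L. From any other position, the mover wins iff some move reaches an L.
Every edge goes from a vertex to one that appears earlier in the order H, A, D, G, C, B, F, E, so processing vertices in that order labels each vertex after all of its successors.
H: no outgoing edge → L
A: reaches L-position H → W
D: reaches L-position H → W
G: only reaches D(W), A(W), all W → L
C: reaches L-position G → W
B: only reaches C(W), D(W), A(W), all W → L
F: reaches L-position B → W
E: reaches L-position G → W
The L vertices are B, G, H; that is 3 in all.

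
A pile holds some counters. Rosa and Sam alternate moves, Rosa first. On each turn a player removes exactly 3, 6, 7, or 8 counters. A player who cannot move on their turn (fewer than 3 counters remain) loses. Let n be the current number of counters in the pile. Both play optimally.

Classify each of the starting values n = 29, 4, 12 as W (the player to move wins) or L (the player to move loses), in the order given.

Build the W/L table. Terminal = L. A non-terminal position is W if it has a move to some L; otherwise it is L.
n=0: no move → L
n=1: no move → L
n=2: no move → L
n=3: can move to 0, which is L ⇒ W
n=4: can move to 1, which is L ⇒ W
n=5: can move to 2, which is L ⇒ W
n=6: can move to 0, which is L ⇒ W
n=7: can move to 1, which is L ⇒ W
n=8: can move to 2, which is L ⇒ W
n=9: can move to 2, which is L ⇒ W
n=10: can move to 2, which is L ⇒ W
n=11: moves to 8(W), 5(W), 4(W), 3(W); every one is W ⇒ L
n=12: moves to 9(W), 6(W), 5(W), 4(W); every one is W ⇒ L
n=13: moves to 10(W), 7(W), 6(W), 5(W); every one is W ⇒ L
n=14: can move to 11, which is L ⇒ W
n=15: can move to 12, which is L ⇒ W
n=16: can move to 13, which is L ⇒ W
n=17: can move to 11, which is L ⇒ W
n=18: can move to 12, which is L ⇒ W
n=19: can move to 13, which is L ⇒ W
n=20: can move to 13, which is L ⇒ W
n=21: can move to 13, which is L ⇒ W
n=22: moves to 19(W), 16(W), 15(W), 14(W); every one is W ⇒ L
n=23: moves to 20(W), 17(W), 16(W), 15(W); every one is W ⇒ L
n=24: moves to 21(W), 18(W), 17(W), 16(W); every one is W ⇒ L
n=25: can move to 22, which is L ⇒ W
n=26: can move to 23, which is L ⇒ W
n=27: can move to 24, which is L ⇒ W
n=28: can move to 22, which is L ⇒ W
n=29: can move to 23, which is L ⇒ W

29: W, 4: W, 12: L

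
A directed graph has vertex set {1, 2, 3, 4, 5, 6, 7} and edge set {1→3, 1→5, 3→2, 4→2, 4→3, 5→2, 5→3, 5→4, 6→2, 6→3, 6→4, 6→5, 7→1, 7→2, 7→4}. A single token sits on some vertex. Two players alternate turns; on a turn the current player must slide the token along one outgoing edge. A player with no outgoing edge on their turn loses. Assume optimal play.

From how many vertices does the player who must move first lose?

2

Compute win/loss labels from the base case upward. A position with no move is L. Any other position is W if it can reach an L in one move, else L.
Every edge goes from a vertex to one that appears earlier in the order 2, 3, 4, 5, 1, 6, 7, so processing vertices in that order labels each vertex after all of its successors.
2: no outgoing edge → L
3: →2(L), so W
4: →2(L), so W
5: →2(L), so W
1: →5(W), 3(W) — all W, so L
6: →2(L), so W
7: →1(L), so W
The L vertices are 1, 2; that is 2 in all.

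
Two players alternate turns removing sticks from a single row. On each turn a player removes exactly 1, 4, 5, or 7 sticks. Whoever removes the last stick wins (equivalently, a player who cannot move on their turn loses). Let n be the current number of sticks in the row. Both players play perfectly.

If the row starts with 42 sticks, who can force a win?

The second player wins.

Label each position W (a win for the player to move) or L (a loss). A position with no legal move is L; any other position is W exactly when some move reaches an L, and L when every move reaches a W.
n=0: no move → L
n=1: reaches L-position 0 → W
n=2: only reaches 1(W), which is W → L
n=3: reaches L-position 2 → W
n=4: reaches L-position 0 → W
n=5: reaches L-position 0 → W
n=6: reaches L-position 2 → W
n=7: reaches L-position 2 → W
n=8: only reaches 7(W), 4(W), 3(W), 1(W), all W → L
n=9: reaches L-position 8 → W
n=10: only reaches 9(W), 6(W), 5(W), 3(W), all W → L
n=11: reaches L-position 10 → W
n=12: reaches L-position 8 → W
n=13: reaches L-position 8 → W
n=14: reaches L-position 10 → W
n=15: reaches L-position 10 → W
n=16: only reaches 15(W), 12(W), 11(W), 9(W), all W → L
n=17: reaches L-position 16 → W
n=18: only reaches 17(W), 14(W), 13(W), 11(W), all W → L
n=19: reaches L-position 18 → W
n=20: reaches L-position 16 → W
n=21: reaches L-position 16 → W
n=22: reaches L-position 18 → W
n=23: reaches L-position 18 → W
n=24: only reaches 23(W), 20(W), 19(W), 17(W), all W → L
n=25: reaches L-position 24 → W
n=26: only reaches 25(W), 22(W), 21(W), 19(W), all W → L
n=27: reaches L-position 26 → W
n=28: reaches L-position 24 → W
n=29: reaches L-position 24 → W
n=30: reaches L-position 26 → W
n=31: reaches L-position 26 → W
n=32: only reaches 31(W), 28(W), 27(W), 25(W), all W → L
n=33: reaches L-position 32 → W
n=34: only reaches 33(W), 30(W), 29(W), 27(W), all W → L
n=35: reaches L-position 34 → W
n=36: reaches L-position 32 → W
n=37: reaches L-position 32 → W
n=38: reaches L-position 34 → W
n=39: reaches L-position 34 → W
n=40: only reaches 39(W), 36(W), 35(W), 33(W), all W → L
n=41: reaches L-position 40 → W
n=42: only reaches 41(W), 38(W), 37(W), 35(W), all W → L
The starting position 42 is L: whatever the player to move does, the opponent receives a W position.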